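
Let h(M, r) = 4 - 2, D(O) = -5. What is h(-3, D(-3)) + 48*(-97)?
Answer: -4654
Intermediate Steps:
h(M, r) = 2
h(-3, D(-3)) + 48*(-97) = 2 + 48*(-97) = 2 - 4656 = -4654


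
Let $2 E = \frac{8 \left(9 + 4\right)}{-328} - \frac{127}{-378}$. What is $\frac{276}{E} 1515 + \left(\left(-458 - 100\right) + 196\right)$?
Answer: $\frac{12960561374}{293} \approx 4.4234 \cdot 10^{7}$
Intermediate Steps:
$E = \frac{293}{30996}$ ($E = \frac{\frac{8 \left(9 + 4\right)}{-328} - \frac{127}{-378}}{2} = \frac{8 \cdot 13 \left(- \frac{1}{328}\right) - - \frac{127}{378}}{2} = \frac{104 \left(- \frac{1}{328}\right) + \frac{127}{378}}{2} = \frac{- \frac{13}{41} + \frac{127}{378}}{2} = \frac{1}{2} \cdot \frac{293}{15498} = \frac{293}{30996} \approx 0.0094528$)
$\frac{276}{E} 1515 + \left(\left(-458 - 100\right) + 196\right) = \frac{276}{\frac{293}{30996}} \cdot 1515 + \left(\left(-458 - 100\right) + 196\right) = 276 \cdot \frac{30996}{293} \cdot 1515 + \left(-558 + 196\right) = \frac{8554896}{293} \cdot 1515 - 362 = \frac{12960667440}{293} - 362 = \frac{12960561374}{293}$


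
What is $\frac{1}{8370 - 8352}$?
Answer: $\frac{1}{18} \approx 0.055556$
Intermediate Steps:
$\frac{1}{8370 - 8352} = \frac{1}{18}$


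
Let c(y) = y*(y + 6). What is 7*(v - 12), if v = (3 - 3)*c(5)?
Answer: -84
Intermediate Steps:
c(y) = y*(6 + y)
v = 0 (v = (3 - 3)*(5*(6 + 5)) = 0*(5*11) = 0*55 = 0)
7*(v - 12) = 7*(0 - 12) = 7*(-12) = -84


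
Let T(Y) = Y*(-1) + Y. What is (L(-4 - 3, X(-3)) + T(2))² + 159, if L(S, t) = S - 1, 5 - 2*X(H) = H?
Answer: 223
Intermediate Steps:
X(H) = 5/2 - H/2
L(S, t) = -1 + S
T(Y) = 0 (T(Y) = -Y + Y = 0)
(L(-4 - 3, X(-3)) + T(2))² + 159 = ((-1 + (-4 - 3)) + 0)² + 159 = ((-1 - 7) + 0)² + 159 = (-8 + 0)² + 159 = (-8)² + 159 = 64 + 159 = 223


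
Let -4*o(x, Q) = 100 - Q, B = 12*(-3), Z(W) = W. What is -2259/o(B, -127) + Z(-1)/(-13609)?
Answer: 122971151/3089243 ≈ 39.806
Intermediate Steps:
B = -36
o(x, Q) = -25 + Q/4 (o(x, Q) = -(100 - Q)/4 = -25 + Q/4)
-2259/o(B, -127) + Z(-1)/(-13609) = -2259/(-25 + (1/4)*(-127)) - 1/(-13609) = -2259/(-25 - 127/4) - 1*(-1/13609) = -2259/(-227/4) + 1/13609 = -2259*(-4/227) + 1/13609 = 9036/227 + 1/13609 = 122971151/3089243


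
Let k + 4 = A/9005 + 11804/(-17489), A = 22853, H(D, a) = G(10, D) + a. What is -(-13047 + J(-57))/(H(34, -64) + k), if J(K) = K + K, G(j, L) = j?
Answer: -2072705424645/8840948713 ≈ -234.44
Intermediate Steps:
J(K) = 2*K
H(D, a) = 10 + a
k = -336572683/157488445 (k = -4 + (22853/9005 + 11804/(-17489)) = -4 + (22853*(1/9005) + 11804*(-1/17489)) = -4 + (22853/9005 - 11804/17489) = -4 + 293381097/157488445 = -336572683/157488445 ≈ -2.1371)
-(-13047 + J(-57))/(H(34, -64) + k) = -(-13047 + 2*(-57))/((10 - 64) - 336572683/157488445) = -(-13047 - 114)/(-54 - 336572683/157488445) = -(-13161)/(-8840948713/157488445) = -(-13161)*(-157488445)/8840948713 = -1*2072705424645/8840948713 = -2072705424645/8840948713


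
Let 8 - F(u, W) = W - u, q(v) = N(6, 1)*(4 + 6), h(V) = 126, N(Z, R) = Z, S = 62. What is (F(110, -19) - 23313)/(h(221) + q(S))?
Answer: -11588/93 ≈ -124.60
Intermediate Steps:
q(v) = 60 (q(v) = 6*(4 + 6) = 6*10 = 60)
F(u, W) = 8 + u - W (F(u, W) = 8 - (W - u) = 8 + (u - W) = 8 + u - W)
(F(110, -19) - 23313)/(h(221) + q(S)) = ((8 + 110 - 1*(-19)) - 23313)/(126 + 60) = ((8 + 110 + 19) - 23313)/186 = (137 - 23313)*(1/186) = -23176*1/186 = -11588/93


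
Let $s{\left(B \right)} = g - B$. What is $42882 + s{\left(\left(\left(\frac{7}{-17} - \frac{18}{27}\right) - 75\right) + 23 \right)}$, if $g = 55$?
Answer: $\frac{2192494}{51} \approx 42990.0$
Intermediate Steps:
$s{\left(B \right)} = 55 - B$
$42882 + s{\left(\left(\left(\frac{7}{-17} - \frac{18}{27}\right) - 75\right) + 23 \right)} = 42882 - \left(-107 - \frac{7}{17} - \frac{2}{3}\right) = 42882 + \left(55 - \left(\left(\left(- \frac{7}{17} - \frac{2}{3}\right) - 75\right) + 23\right)\right) = 42882 + \left(55 - \left(\left(- \frac{55}{51} - 75\right) + 23\right)\right) = 42882 + \left(55 - \left(- \frac{3880}{51} + 23\right)\right) = 42882 + \left(55 - - \frac{2707}{51}\right) = 42882 + \left(55 + \frac{2707}{51}\right) = 42882 + \frac{5512}{51} = \frac{2192494}{51}$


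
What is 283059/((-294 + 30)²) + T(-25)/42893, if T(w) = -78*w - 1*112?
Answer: 1363261215/332163392 ≈ 4.1042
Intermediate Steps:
T(w) = -112 - 78*w (T(w) = -78*w - 112 = -112 - 78*w)
283059/((-294 + 30)²) + T(-25)/42893 = 283059/((-294 + 30)²) + (-112 - 78*(-25))/42893 = 283059/((-264)²) + (-112 + 1950)*(1/42893) = 283059/69696 + 1838*(1/42893) = 283059*(1/69696) + 1838/42893 = 31451/7744 + 1838/42893 = 1363261215/332163392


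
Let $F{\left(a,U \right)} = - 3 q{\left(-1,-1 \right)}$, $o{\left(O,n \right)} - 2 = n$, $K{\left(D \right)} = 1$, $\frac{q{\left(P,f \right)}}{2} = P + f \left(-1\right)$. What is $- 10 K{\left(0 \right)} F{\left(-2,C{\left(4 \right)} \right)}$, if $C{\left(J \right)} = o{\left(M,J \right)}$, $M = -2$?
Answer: $0$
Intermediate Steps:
$q{\left(P,f \right)} = - 2 f + 2 P$ ($q{\left(P,f \right)} = 2 \left(P + f \left(-1\right)\right) = 2 \left(P - f\right) = - 2 f + 2 P$)
$o{\left(O,n \right)} = 2 + n$
$C{\left(J \right)} = 2 + J$
$F{\left(a,U \right)} = 0$ ($F{\left(a,U \right)} = - 3 \left(\left(-2\right) \left(-1\right) + 2 \left(-1\right)\right) = - 3 \left(2 - 2\right) = \left(-3\right) 0 = 0$)
$- 10 K{\left(0 \right)} F{\left(-2,C{\left(4 \right)} \right)} = \left(-10\right) 1 \cdot 0 = \left(-10\right) 0 = 0$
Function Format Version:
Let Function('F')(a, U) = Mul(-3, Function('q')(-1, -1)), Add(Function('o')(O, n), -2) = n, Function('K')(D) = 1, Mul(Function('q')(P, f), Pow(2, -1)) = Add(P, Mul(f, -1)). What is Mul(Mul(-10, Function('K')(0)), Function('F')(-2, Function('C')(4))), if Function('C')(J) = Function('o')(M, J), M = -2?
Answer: 0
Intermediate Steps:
Function('q')(P, f) = Add(Mul(-2, f), Mul(2, P)) (Function('q')(P, f) = Mul(2, Add(P, Mul(f, -1))) = Mul(2, Add(P, Mul(-1, f))) = Add(Mul(-2, f), Mul(2, P)))
Function('o')(O, n) = Add(2, n)
Function('C')(J) = Add(2, J)
Function('F')(a, U) = 0 (Function('F')(a, U) = Mul(-3, Add(Mul(-2, -1), Mul(2, -1))) = Mul(-3, Add(2, -2)) = Mul(-3, 0) = 0)
Mul(Mul(-10, Function('K')(0)), Function('F')(-2, Function('C')(4))) = Mul(Mul(-10, 1), 0) = Mul(-10, 0) = 0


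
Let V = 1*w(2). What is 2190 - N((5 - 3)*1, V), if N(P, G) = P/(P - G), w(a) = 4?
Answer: 2191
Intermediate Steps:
V = 4 (V = 1*4 = 4)
2190 - N((5 - 3)*1, V) = 2190 - (-1)*(5 - 3)*1/(4 - (5 - 3)) = 2190 - (-1)*2*1/(4 - 2) = 2190 - (-1)*2/(4 - 1*2) = 2190 - (-1)*2/(4 - 2) = 2190 - (-1)*2/2 = 2190 - 1*(-1) = 2190 + 1 = 2191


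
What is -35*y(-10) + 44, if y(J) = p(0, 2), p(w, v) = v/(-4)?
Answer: 123/2 ≈ 61.500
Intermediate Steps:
p(w, v) = -v/4 (p(w, v) = v*(-¼) = -v/4)
y(J) = -½ (y(J) = -¼*2 = -½)
-35*y(-10) + 44 = -35*(-½) + 44 = 35/2 + 44 = 123/2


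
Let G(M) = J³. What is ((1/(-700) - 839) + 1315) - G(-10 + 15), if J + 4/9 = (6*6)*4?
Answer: -1509439459529/510300 ≈ -2.9579e+6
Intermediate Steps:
J = 1292/9 (J = -4/9 + (6*6)*4 = -4/9 + 36*4 = -4/9 + 144 = 1292/9 ≈ 143.56)
G(M) = 2156689088/729 (G(M) = (1292/9)³ = 2156689088/729)
((1/(-700) - 839) + 1315) - G(-10 + 15) = ((1/(-700) - 839) + 1315) - 1*2156689088/729 = ((-1/700 - 839) + 1315) - 2156689088/729 = (-587301/700 + 1315) - 2156689088/729 = 333199/700 - 2156689088/729 = -1509439459529/510300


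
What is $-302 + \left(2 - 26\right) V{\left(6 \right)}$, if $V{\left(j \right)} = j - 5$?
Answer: $-326$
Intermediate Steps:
$V{\left(j \right)} = -5 + j$
$-302 + \left(2 - 26\right) V{\left(6 \right)} = -302 + \left(2 - 26\right) \left(-5 + 6\right) = -302 - 24 = -326$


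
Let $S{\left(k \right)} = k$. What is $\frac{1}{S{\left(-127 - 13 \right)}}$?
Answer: $- \frac{1}{140} \approx -0.0071429$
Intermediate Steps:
$\frac{1}{S{\left(-127 - 13 \right)}} = \frac{1}{-127 - 13} = \frac{1}{-140} = - \frac{1}{140}$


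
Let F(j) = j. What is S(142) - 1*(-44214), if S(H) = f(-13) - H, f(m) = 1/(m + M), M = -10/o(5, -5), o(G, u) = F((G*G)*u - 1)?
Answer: 35874545/814 ≈ 44072.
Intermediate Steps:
o(G, u) = -1 + u*G² (o(G, u) = (G*G)*u - 1 = G²*u - 1 = u*G² - 1 = -1 + u*G²)
M = 5/63 (M = -10/(-1 - 5*5²) = -10/(-1 - 5*25) = -10/(-1 - 125) = -10/(-126) = -10*(-1/126) = 5/63 ≈ 0.079365)
f(m) = 1/(5/63 + m) (f(m) = 1/(m + 5/63) = 1/(5/63 + m))
S(H) = -63/814 - H (S(H) = 63/(5 + 63*(-13)) - H = 63/(5 - 819) - H = 63/(-814) - H = 63*(-1/814) - H = -63/814 - H)
S(142) - 1*(-44214) = (-63/814 - 1*142) - 1*(-44214) = (-63/814 - 142) + 44214 = -115651/814 + 44214 = 35874545/814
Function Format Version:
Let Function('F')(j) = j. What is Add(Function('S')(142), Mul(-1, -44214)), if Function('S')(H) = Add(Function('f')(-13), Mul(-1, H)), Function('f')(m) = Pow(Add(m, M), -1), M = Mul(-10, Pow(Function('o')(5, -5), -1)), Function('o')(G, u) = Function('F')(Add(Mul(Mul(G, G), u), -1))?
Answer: Rational(35874545, 814) ≈ 44072.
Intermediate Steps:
Function('o')(G, u) = Add(-1, Mul(u, Pow(G, 2))) (Function('o')(G, u) = Add(Mul(Mul(G, G), u), -1) = Add(Mul(Pow(G, 2), u), -1) = Add(Mul(u, Pow(G, 2)), -1) = Add(-1, Mul(u, Pow(G, 2))))
M = Rational(5, 63) (M = Mul(-10, Pow(Add(-1, Mul(-5, Pow(5, 2))), -1)) = Mul(-10, Pow(Add(-1, Mul(-5, 25)), -1)) = Mul(-10, Pow(Add(-1, -125), -1)) = Mul(-10, Pow(-126, -1)) = Mul(-10, Rational(-1, 126)) = Rational(5, 63) ≈ 0.079365)
Function('f')(m) = Pow(Add(Rational(5, 63), m), -1) (Function('f')(m) = Pow(Add(m, Rational(5, 63)), -1) = Pow(Add(Rational(5, 63), m), -1))
Function('S')(H) = Add(Rational(-63, 814), Mul(-1, H)) (Function('S')(H) = Add(Mul(63, Pow(Add(5, Mul(63, -13)), -1)), Mul(-1, H)) = Add(Mul(63, Pow(Add(5, -819), -1)), Mul(-1, H)) = Add(Mul(63, Pow(-814, -1)), Mul(-1, H)) = Add(Mul(63, Rational(-1, 814)), Mul(-1, H)) = Add(Rational(-63, 814), Mul(-1, H)))
Add(Function('S')(142), Mul(-1, -44214)) = Add(Add(Rational(-63, 814), Mul(-1, 142)), Mul(-1, -44214)) = Add(Add(Rational(-63, 814), -142), 44214) = Add(Rational(-115651, 814), 44214) = Rational(35874545, 814)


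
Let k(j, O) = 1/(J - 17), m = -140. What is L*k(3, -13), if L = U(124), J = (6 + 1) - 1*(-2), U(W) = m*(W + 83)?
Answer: 7245/2 ≈ 3622.5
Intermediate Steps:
U(W) = -11620 - 140*W (U(W) = -140*(W + 83) = -140*(83 + W) = -11620 - 140*W)
J = 9 (J = 7 + 2 = 9)
L = -28980 (L = -11620 - 140*124 = -11620 - 17360 = -28980)
k(j, O) = -⅛ (k(j, O) = 1/(9 - 17) = 1/(-8) = -⅛)
L*k(3, -13) = -28980*(-⅛) = 7245/2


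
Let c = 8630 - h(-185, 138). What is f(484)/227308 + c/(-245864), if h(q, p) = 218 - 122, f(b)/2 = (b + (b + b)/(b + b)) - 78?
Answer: -217464147/6985856764 ≈ -0.031129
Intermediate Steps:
f(b) = -154 + 2*b (f(b) = 2*((b + (b + b)/(b + b)) - 78) = 2*((b + (2*b)/((2*b))) - 78) = 2*((b + (2*b)*(1/(2*b))) - 78) = 2*((b + 1) - 78) = 2*((1 + b) - 78) = 2*(-77 + b) = -154 + 2*b)
h(q, p) = 96
c = 8534 (c = 8630 - 1*96 = 8630 - 96 = 8534)
f(484)/227308 + c/(-245864) = (-154 + 2*484)/227308 + 8534/(-245864) = (-154 + 968)*(1/227308) + 8534*(-1/245864) = 814*(1/227308) - 4267/122932 = 407/113654 - 4267/122932 = -217464147/6985856764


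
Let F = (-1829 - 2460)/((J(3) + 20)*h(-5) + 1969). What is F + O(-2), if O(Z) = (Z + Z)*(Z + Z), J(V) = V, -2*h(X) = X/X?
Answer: 54062/3915 ≈ 13.809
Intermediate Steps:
h(X) = -1/2 (h(X) = -X/(2*X) = -1/2*1 = -1/2)
F = -8578/3915 (F = (-1829 - 2460)/((3 + 20)*(-1/2) + 1969) = -4289/(23*(-1/2) + 1969) = -4289/(-23/2 + 1969) = -4289/3915/2 = -4289*2/3915 = -8578/3915 ≈ -2.1911)
O(Z) = 4*Z**2 (O(Z) = (2*Z)*(2*Z) = 4*Z**2)
F + O(-2) = -8578/3915 + 4*(-2)**2 = -8578/3915 + 4*4 = -8578/3915 + 16 = 54062/3915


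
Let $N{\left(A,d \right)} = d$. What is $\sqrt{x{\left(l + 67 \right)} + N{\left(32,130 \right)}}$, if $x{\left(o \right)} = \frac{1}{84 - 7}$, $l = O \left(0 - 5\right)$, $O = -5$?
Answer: $\frac{\sqrt{770847}}{77} \approx 11.402$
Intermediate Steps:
$l = 25$ ($l = - 5 \left(0 - 5\right) = \left(-5\right) \left(-5\right) = 25$)
$x{\left(o \right)} = \frac{1}{77}$
$\sqrt{x{\left(l + 67 \right)} + N{\left(32,130 \right)}} = \sqrt{\frac{1}{77} + 130} = \sqrt{\frac{10011}{77}} = \frac{\sqrt{770847}}{77}$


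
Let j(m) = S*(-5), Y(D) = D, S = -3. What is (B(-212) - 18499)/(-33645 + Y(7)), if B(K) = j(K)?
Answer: 9242/16819 ≈ 0.54950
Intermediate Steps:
j(m) = 15 (j(m) = -3*(-5) = 15)
B(K) = 15
(B(-212) - 18499)/(-33645 + Y(7)) = (15 - 18499)/(-33645 + 7) = -18484/(-33638) = -18484*(-1/33638) = 9242/16819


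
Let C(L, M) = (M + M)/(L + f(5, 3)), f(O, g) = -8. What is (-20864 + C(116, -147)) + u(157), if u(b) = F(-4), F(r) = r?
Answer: -375673/18 ≈ -20871.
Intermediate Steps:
u(b) = -4
C(L, M) = 2*M/(-8 + L) (C(L, M) = (M + M)/(L - 8) = (2*M)/(-8 + L) = 2*M/(-8 + L))
(-20864 + C(116, -147)) + u(157) = (-20864 + 2*(-147)/(-8 + 116)) - 4 = (-20864 + 2*(-147)/108) - 4 = (-20864 + 2*(-147)*(1/108)) - 4 = (-20864 - 49/18) - 4 = -375601/18 - 4 = -375673/18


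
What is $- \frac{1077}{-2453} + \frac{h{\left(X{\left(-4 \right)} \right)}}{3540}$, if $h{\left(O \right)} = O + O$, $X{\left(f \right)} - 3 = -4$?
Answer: $\frac{1903837}{4341810} \approx 0.43849$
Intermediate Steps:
$X{\left(f \right)} = -1$ ($X{\left(f \right)} = 3 - 4 = -1$)
$h{\left(O \right)} = 2 O$
$- \frac{1077}{-2453} + \frac{h{\left(X{\left(-4 \right)} \right)}}{3540} = - \frac{1077}{-2453} + \frac{2 \left(-1\right)}{3540} = \left(-1077\right) \left(- \frac{1}{2453}\right) - \frac{1}{1770} = \frac{1077}{2453} - \frac{1}{1770} = \frac{1903837}{4341810}$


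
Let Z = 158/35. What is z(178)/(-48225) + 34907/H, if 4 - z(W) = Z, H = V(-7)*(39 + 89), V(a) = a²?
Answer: 2805655501/504112000 ≈ 5.5655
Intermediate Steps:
H = 6272 (H = (-7)²*(39 + 89) = 49*128 = 6272)
Z = 158/35 (Z = 158*(1/35) = 158/35 ≈ 4.5143)
z(W) = -18/35 (z(W) = 4 - 1*158/35 = 4 - 158/35 = -18/35)
z(178)/(-48225) + 34907/H = -18/35/(-48225) + 34907/6272 = -18/35*(-1/48225) + 34907*(1/6272) = 6/562625 + 34907/6272 = 2805655501/504112000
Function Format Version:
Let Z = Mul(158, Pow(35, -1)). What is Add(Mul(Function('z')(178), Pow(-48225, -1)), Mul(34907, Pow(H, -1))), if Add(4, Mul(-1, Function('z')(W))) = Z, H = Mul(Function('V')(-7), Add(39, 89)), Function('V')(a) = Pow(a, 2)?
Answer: Rational(2805655501, 504112000) ≈ 5.5655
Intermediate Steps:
H = 6272 (H = Mul(Pow(-7, 2), Add(39, 89)) = Mul(49, 128) = 6272)
Z = Rational(158, 35) (Z = Mul(158, Rational(1, 35)) = Rational(158, 35) ≈ 4.5143)
Function('z')(W) = Rational(-18, 35) (Function('z')(W) = Add(4, Mul(-1, Rational(158, 35))) = Add(4, Rational(-158, 35)) = Rational(-18, 35))
Add(Mul(Function('z')(178), Pow(-48225, -1)), Mul(34907, Pow(H, -1))) = Add(Mul(Rational(-18, 35), Pow(-48225, -1)), Mul(34907, Pow(6272, -1))) = Add(Mul(Rational(-18, 35), Rational(-1, 48225)), Mul(34907, Rational(1, 6272))) = Add(Rational(6, 562625), Rational(34907, 6272)) = Rational(2805655501, 504112000)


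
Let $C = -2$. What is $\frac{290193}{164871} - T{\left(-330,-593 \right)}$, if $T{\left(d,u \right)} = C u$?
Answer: $- \frac{65082271}{54957} \approx -1184.2$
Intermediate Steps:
$T{\left(d,u \right)} = - 2 u$
$\frac{290193}{164871} - T{\left(-330,-593 \right)} = \frac{290193}{164871} - \left(-2\right) \left(-593\right) = 290193 \cdot \frac{1}{164871} - 1186 = \frac{96731}{54957} - 1186 = - \frac{65082271}{54957}$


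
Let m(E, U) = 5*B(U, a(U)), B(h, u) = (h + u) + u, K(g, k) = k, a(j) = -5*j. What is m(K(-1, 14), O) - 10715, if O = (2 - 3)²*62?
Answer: -13505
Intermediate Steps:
B(h, u) = h + 2*u
O = 62 (O = (-1)²*62 = 1*62 = 62)
m(E, U) = -45*U (m(E, U) = 5*(U + 2*(-5*U)) = 5*(U - 10*U) = 5*(-9*U) = -45*U)
m(K(-1, 14), O) - 10715 = -45*62 - 10715 = -2790 - 10715 = -13505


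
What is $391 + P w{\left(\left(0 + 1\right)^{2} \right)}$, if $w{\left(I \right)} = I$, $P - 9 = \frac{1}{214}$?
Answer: $\frac{85601}{214} \approx 400.0$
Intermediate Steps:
$P = \frac{1927}{214}$ ($P = 9 + \frac{1}{214} = \frac{1927}{214} \approx 9.0047$)
$391 + P w{\left(\left(0 + 1\right)^{2} \right)} = 391 + \frac{1927 \left(0 + 1\right)^{2}}{214} = 391 + \frac{1927 \cdot 1^{2}}{214} = 391 + \frac{1927}{214} \cdot 1 = 391 + \frac{1927}{214} = \frac{85601}{214}$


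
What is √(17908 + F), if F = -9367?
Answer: 3*√949 ≈ 92.417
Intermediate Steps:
√(17908 + F) = √(17908 - 9367) = √8541 = 3*√949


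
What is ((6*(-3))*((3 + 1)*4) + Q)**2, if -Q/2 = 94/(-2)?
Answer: 37636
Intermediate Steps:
Q = 94 (Q = -188/(-2) = -188*(-1)/2 = -2*(-47) = 94)
((6*(-3))*((3 + 1)*4) + Q)**2 = ((6*(-3))*((3 + 1)*4) + 94)**2 = (-72*4 + 94)**2 = (-18*16 + 94)**2 = (-288 + 94)**2 = (-194)**2 = 37636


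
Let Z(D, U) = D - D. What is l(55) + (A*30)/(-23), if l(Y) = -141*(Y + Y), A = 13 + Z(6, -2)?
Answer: -357120/23 ≈ -15527.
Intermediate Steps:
Z(D, U) = 0
A = 13 (A = 13 + 0 = 13)
l(Y) = -282*Y
l(55) + (A*30)/(-23) = -282*55 + (13*30)/(-23) = -15510 + 390*(-1/23) = -15510 - 390/23 = -357120/23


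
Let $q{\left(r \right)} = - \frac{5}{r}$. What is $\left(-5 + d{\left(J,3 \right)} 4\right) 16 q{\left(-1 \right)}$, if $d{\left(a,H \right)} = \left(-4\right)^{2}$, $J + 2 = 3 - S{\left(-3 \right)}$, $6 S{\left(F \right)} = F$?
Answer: $4720$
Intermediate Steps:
$S{\left(F \right)} = \frac{F}{6}$
$J = \frac{3}{2}$ ($J = -2 + \left(3 - \frac{1}{6} \left(-3\right)\right) = -2 + \left(3 - - \frac{1}{2}\right) = -2 + \left(3 + \frac{1}{2}\right) = -2 + \frac{7}{2} = \frac{3}{2} \approx 1.5$)
$d{\left(a,H \right)} = 16$
$\left(-5 + d{\left(J,3 \right)} 4\right) 16 q{\left(-1 \right)} = \left(-5 + 16 \cdot 4\right) 16 \left(- \frac{5}{-1}\right) = \left(-5 + 64\right) 16 \left(\left(-5\right) \left(-1\right)\right) = 59 \cdot 16 \cdot 5 = 944 \cdot 5 = 4720$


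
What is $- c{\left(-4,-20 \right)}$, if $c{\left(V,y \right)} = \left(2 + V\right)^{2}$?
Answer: $-4$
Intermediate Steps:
$- c{\left(-4,-20 \right)} = - \left(2 - 4\right)^{2} = - \left(-2\right)^{2} = \left(-1\right) 4 = -4$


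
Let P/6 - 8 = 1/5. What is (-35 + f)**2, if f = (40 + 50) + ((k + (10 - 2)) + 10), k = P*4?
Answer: 1819801/25 ≈ 72792.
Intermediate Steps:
P = 246/5 (P = 48 + 6/5 = 246/5 ≈ 49.200)
k = 984/5 (k = (246/5)*4 = 984/5 ≈ 196.80)
f = 1524/5 (f = (40 + 50) + ((984/5 + (10 - 2)) + 10) = 90 + ((984/5 + 8) + 10) = 90 + (1024/5 + 10) = 90 + 1074/5 = 1524/5 ≈ 304.80)
(-35 + f)**2 = (-35 + 1524/5)**2 = (1349/5)**2 = 1819801/25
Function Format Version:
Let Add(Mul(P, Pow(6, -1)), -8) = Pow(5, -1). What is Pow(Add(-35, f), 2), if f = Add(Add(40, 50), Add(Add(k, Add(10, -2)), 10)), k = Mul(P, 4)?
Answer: Rational(1819801, 25) ≈ 72792.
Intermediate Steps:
P = Rational(246, 5) (P = Add(48, Mul(6, Pow(5, -1))) = Add(48, Mul(6, Rational(1, 5))) = Add(48, Rational(6, 5)) = Rational(246, 5) ≈ 49.200)
k = Rational(984, 5) (k = Mul(Rational(246, 5), 4) = Rational(984, 5) ≈ 196.80)
f = Rational(1524, 5) (f = Add(Add(40, 50), Add(Add(Rational(984, 5), Add(10, -2)), 10)) = Add(90, Add(Add(Rational(984, 5), 8), 10)) = Add(90, Add(Rational(1024, 5), 10)) = Add(90, Rational(1074, 5)) = Rational(1524, 5) ≈ 304.80)
Pow(Add(-35, f), 2) = Pow(Add(-35, Rational(1524, 5)), 2) = Pow(Rational(1349, 5), 2) = Rational(1819801, 25)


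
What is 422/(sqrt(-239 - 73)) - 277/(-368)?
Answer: 277/368 - 211*I*sqrt(78)/78 ≈ 0.75272 - 23.891*I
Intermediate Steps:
422/(sqrt(-239 - 73)) - 277/(-368) = 422/(sqrt(-312)) - 277*(-1/368) = 422/((2*I*sqrt(78))) + 277/368 = 422*(-I*sqrt(78)/156) + 277/368 = -211*I*sqrt(78)/78 + 277/368 = 277/368 - 211*I*sqrt(78)/78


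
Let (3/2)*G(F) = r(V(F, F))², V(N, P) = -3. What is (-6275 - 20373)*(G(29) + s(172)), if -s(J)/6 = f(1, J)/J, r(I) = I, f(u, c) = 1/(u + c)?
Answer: -1189366860/7439 ≈ -1.5988e+5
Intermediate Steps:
f(u, c) = 1/(c + u)
s(J) = -6/(J*(1 + J)) (s(J) = -6/((J + 1)*J) = -6/((1 + J)*J) = -6/(J*(1 + J)))
G(F) = 6 (G(F) = (⅔)*(-3)² = (⅔)*9 = 6)
(-6275 - 20373)*(G(29) + s(172)) = (-6275 - 20373)*(6 - 6/(172*(1 + 172))) = -26648*(6 - 6*1/172/173) = -26648*(6 - 6*1/172*1/173) = -26648*(6 - 3/14878) = -26648*89265/14878 = -1189366860/7439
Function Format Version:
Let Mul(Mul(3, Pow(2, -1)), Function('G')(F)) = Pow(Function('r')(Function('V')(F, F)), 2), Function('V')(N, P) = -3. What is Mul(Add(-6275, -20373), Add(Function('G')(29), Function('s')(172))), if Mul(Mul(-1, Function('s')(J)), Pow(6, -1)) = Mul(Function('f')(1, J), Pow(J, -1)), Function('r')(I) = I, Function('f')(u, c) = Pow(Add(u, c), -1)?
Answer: Rational(-1189366860, 7439) ≈ -1.5988e+5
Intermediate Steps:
Function('f')(u, c) = Pow(Add(c, u), -1)
Function('s')(J) = Mul(-6, Pow(J, -1), Pow(Add(1, J), -1)) (Function('s')(J) = Mul(-6, Mul(Pow(Add(J, 1), -1), Pow(J, -1))) = Mul(-6, Mul(Pow(Add(1, J), -1), Pow(J, -1))) = Mul(-6, Mul(Pow(J, -1), Pow(Add(1, J), -1))) = Mul(-6, Pow(J, -1), Pow(Add(1, J), -1)))
Function('G')(F) = 6 (Function('G')(F) = Mul(Rational(2, 3), Pow(-3, 2)) = Mul(Rational(2, 3), 9) = 6)
Mul(Add(-6275, -20373), Add(Function('G')(29), Function('s')(172))) = Mul(Add(-6275, -20373), Add(6, Mul(-6, Pow(172, -1), Pow(Add(1, 172), -1)))) = Mul(-26648, Add(6, Mul(-6, Rational(1, 172), Pow(173, -1)))) = Mul(-26648, Add(6, Mul(-6, Rational(1, 172), Rational(1, 173)))) = Mul(-26648, Add(6, Rational(-3, 14878))) = Mul(-26648, Rational(89265, 14878)) = Rational(-1189366860, 7439)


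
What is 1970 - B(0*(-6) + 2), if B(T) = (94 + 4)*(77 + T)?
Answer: -5772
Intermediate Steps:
B(T) = 7546 + 98*T (B(T) = 98*(77 + T) = 7546 + 98*T)
1970 - B(0*(-6) + 2) = 1970 - (7546 + 98*(0*(-6) + 2)) = 1970 - (7546 + 98*(0 + 2)) = 1970 - (7546 + 98*2) = 1970 - (7546 + 196) = 1970 - 1*7742 = 1970 - 7742 = -5772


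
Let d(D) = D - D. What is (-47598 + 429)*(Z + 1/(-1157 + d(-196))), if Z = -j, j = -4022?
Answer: -219498724557/1157 ≈ -1.8971e+8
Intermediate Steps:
d(D) = 0
Z = 4022 (Z = -1*(-4022) = 4022)
(-47598 + 429)*(Z + 1/(-1157 + d(-196))) = (-47598 + 429)*(4022 + 1/(-1157 + 0)) = -47169*(4022 + 1/(-1157)) = -47169*(4022 - 1/1157) = -47169*4653453/1157 = -219498724557/1157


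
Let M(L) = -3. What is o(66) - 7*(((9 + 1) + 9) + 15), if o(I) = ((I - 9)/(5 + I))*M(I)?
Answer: -17069/71 ≈ -240.41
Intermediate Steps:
o(I) = -3*(-9 + I)/(5 + I) (o(I) = ((I - 9)/(5 + I))*(-3) = ((-9 + I)/(5 + I))*(-3) = -3*(-9 + I)/(5 + I))
o(66) - 7*(((9 + 1) + 9) + 15) = 3*(9 - 1*66)/(5 + 66) - 7*(((9 + 1) + 9) + 15) = 3*(9 - 66)/71 - 7*((10 + 9) + 15) = 3*(1/71)*(-57) - 7*(19 + 15) = -171/71 - 7*34 = -171/71 - 238 = -17069/71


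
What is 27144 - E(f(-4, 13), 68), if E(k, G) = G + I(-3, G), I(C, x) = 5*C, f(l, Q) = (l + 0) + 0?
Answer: 27091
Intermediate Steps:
f(l, Q) = l (f(l, Q) = l + 0 = l)
E(k, G) = -15 + G (E(k, G) = G + 5*(-3) = G - 15 = -15 + G)
27144 - E(f(-4, 13), 68) = 27144 - (-15 + 68) = 27144 - 1*53 = 27144 - 53 = 27091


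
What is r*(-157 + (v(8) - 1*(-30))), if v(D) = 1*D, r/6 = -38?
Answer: 27132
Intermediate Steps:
r = -228 (r = 6*(-38) = -228)
v(D) = D
r*(-157 + (v(8) - 1*(-30))) = -228*(-157 + (8 - 1*(-30))) = -228*(-157 + (8 + 30)) = -228*(-157 + 38) = -228*(-119) = 27132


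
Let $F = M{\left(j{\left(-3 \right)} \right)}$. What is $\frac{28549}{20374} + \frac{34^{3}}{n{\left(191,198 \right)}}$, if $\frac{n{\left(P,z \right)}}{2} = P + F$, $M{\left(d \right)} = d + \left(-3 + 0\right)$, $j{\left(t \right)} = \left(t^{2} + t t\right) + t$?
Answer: $\frac{406185295}{4135922} \approx 98.209$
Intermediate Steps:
$j{\left(t \right)} = t + 2 t^{2}$ ($j{\left(t \right)} = \left(t^{2} + t^{2}\right) + t = 2 t^{2} + t = t + 2 t^{2}$)
$M{\left(d \right)} = -3 + d$ ($M{\left(d \right)} = d - 3 = -3 + d$)
$F = 12$ ($F = -3 - 3 \left(1 + 2 \left(-3\right)\right) = -3 - 3 \left(1 - 6\right) = -3 - -15 = -3 + 15 = 12$)
$n{\left(P,z \right)} = 24 + 2 P$ ($n{\left(P,z \right)} = 2 \left(P + 12\right) = 2 \left(12 + P\right) = 24 + 2 P$)
$\frac{28549}{20374} + \frac{34^{3}}{n{\left(191,198 \right)}} = \frac{28549}{20374} + \frac{34^{3}}{24 + 2 \cdot 191} = 28549 \cdot \frac{1}{20374} + \frac{39304}{24 + 382} = \frac{28549}{20374} + \frac{39304}{406} = \frac{28549}{20374} + 39304 \cdot \frac{1}{406} = \frac{28549}{20374} + \frac{19652}{203} = \frac{406185295}{4135922}$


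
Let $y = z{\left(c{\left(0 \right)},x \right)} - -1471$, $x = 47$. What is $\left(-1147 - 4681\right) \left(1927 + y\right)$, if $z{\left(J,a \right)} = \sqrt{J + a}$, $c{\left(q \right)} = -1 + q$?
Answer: $-19803544 - 5828 \sqrt{46} \approx -1.9843 \cdot 10^{7}$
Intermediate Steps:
$y = 1471 + \sqrt{46}$ ($y = \sqrt{\left(-1 + 0\right) + 47} - -1471 = \sqrt{-1 + 47} + 1471 = \sqrt{46} + 1471 = 1471 + \sqrt{46} \approx 1477.8$)
$\left(-1147 - 4681\right) \left(1927 + y\right) = \left(-1147 - 4681\right) \left(1927 + \left(1471 + \sqrt{46}\right)\right) = - 5828 \left(3398 + \sqrt{46}\right) = -19803544 - 5828 \sqrt{46}$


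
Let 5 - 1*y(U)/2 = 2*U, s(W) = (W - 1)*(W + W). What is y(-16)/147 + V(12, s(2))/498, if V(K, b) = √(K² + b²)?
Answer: 74/147 + 2*√10/249 ≈ 0.52880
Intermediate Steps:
s(W) = 2*W*(-1 + W) (s(W) = (-1 + W)*(2*W) = 2*W*(-1 + W))
y(U) = 10 - 4*U
y(-16)/147 + V(12, s(2))/498 = (10 - 4*(-16))/147 + √(12² + (2*2*(-1 + 2))²)/498 = (10 + 64)*(1/147) + √(144 + (2*2*1)²)*(1/498) = 74*(1/147) + √(144 + 4²)*(1/498) = 74/147 + √(144 + 16)*(1/498) = 74/147 + √160*(1/498) = 74/147 + (4*√10)*(1/498) = 74/147 + 2*√10/249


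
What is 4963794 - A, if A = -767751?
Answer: 5731545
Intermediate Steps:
4963794 - A = 4963794 - 1*(-767751) = 4963794 + 767751 = 5731545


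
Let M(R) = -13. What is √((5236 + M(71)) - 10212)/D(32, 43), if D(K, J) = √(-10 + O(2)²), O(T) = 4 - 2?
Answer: √3326/2 ≈ 28.836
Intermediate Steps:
O(T) = 2
D(K, J) = I*√6 (D(K, J) = √(-10 + 2²) = √(-10 + 4) = √(-6) = I*√6)
√((5236 + M(71)) - 10212)/D(32, 43) = √((5236 - 13) - 10212)/((I*√6)) = √(5223 - 10212)*(-I*√6/6) = √(-4989)*(-I*√6/6) = (I*√4989)*(-I*√6/6) = √3326/2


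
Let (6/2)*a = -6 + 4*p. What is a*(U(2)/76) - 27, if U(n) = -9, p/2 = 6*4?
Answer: -1305/38 ≈ -34.342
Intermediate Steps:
p = 48 (p = 2*(6*4) = 2*24 = 48)
a = 62 (a = (-6 + 4*48)/3 = (-6 + 192)/3 = (⅓)*186 = 62)
a*(U(2)/76) - 27 = 62*(-9/76) - 27 = -279/38 - 27 = -1305/38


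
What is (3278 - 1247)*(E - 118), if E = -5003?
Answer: -10400751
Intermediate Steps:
(3278 - 1247)*(E - 118) = (3278 - 1247)*(-5003 - 118) = 2031*(-5121) = -10400751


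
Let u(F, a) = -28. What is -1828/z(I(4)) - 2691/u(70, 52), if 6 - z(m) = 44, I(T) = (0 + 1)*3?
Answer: 76721/532 ≈ 144.21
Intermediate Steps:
I(T) = 3 (I(T) = 1*3 = 3)
z(m) = -38 (z(m) = 6 - 1*44 = 6 - 44 = -38)
-1828/z(I(4)) - 2691/u(70, 52) = -1828/(-38) - 2691/(-28) = -1828*(-1/38) - 2691*(-1/28) = 914/19 + 2691/28 = 76721/532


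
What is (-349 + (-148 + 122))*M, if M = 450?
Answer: -168750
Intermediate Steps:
(-349 + (-148 + 122))*M = (-349 + (-148 + 122))*450 = (-349 - 26)*450 = -375*450 = -168750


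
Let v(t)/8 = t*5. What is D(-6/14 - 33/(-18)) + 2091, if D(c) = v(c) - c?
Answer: 30041/14 ≈ 2145.8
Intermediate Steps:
v(t) = 40*t (v(t) = 8*(t*5) = 8*(5*t) = 40*t)
D(c) = 39*c (D(c) = 40*c - c = 39*c)
D(-6/14 - 33/(-18)) + 2091 = 39*(-6/14 - 33/(-18)) + 2091 = 39*(-6*1/14 - 33*(-1/18)) + 2091 = 39*(-3/7 + 11/6) + 2091 = 39*(59/42) + 2091 = 767/14 + 2091 = 30041/14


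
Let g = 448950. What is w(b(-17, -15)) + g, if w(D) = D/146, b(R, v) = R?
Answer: 65546683/146 ≈ 4.4895e+5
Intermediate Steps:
w(D) = D/146 (w(D) = D*(1/146) = D/146)
w(b(-17, -15)) + g = (1/146)*(-17) + 448950 = -17/146 + 448950 = 65546683/146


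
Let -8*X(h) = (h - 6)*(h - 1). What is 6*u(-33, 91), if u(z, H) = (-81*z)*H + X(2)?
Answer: 1459461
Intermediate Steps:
X(h) = -(-1 + h)*(-6 + h)/8 (X(h) = -(h - 6)*(h - 1)/8 = -(-6 + h)*(-1 + h)/8 = -(-1 + h)*(-6 + h)/8)
u(z, H) = 1/2 - 81*H*z (u(z, H) = (-81*z)*H + (-3/4 - 1/8*2**2 + (7/8)*2) = -81*H*z + (-3/4 - 1/8*4 + 7/4) = -81*H*z + (-3/4 - 1/2 + 7/4) = -81*H*z + 1/2 = 1/2 - 81*H*z)
6*u(-33, 91) = 6*(1/2 - 81*91*(-33)) = 6*(1/2 + 243243) = 6*(486487/2) = 1459461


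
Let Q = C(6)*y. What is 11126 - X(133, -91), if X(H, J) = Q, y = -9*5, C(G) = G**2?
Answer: 12746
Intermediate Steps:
y = -45
Q = -1620 (Q = 6**2*(-45) = 36*(-45) = -1620)
X(H, J) = -1620
11126 - X(133, -91) = 11126 - 1*(-1620) = 11126 + 1620 = 12746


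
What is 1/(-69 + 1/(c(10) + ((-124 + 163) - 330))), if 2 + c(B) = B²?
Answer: -193/13318 ≈ -0.014492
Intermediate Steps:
c(B) = -2 + B²
1/(-69 + 1/(c(10) + ((-124 + 163) - 330))) = 1/(-69 + 1/((-2 + 10²) + ((-124 + 163) - 330))) = 1/(-69 + 1/((-2 + 100) + (39 - 330))) = 1/(-69 + 1/(98 - 291)) = 1/(-69 + 1/(-193)) = 1/(-69 - 1/193) = 1/(-13318/193) = -193/13318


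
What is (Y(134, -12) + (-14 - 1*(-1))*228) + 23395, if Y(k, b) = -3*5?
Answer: 20416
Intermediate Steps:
Y(k, b) = -15 (Y(k, b) = -1*15 = -15)
(Y(134, -12) + (-14 - 1*(-1))*228) + 23395 = (-15 + (-14 - 1*(-1))*228) + 23395 = (-15 + (-14 + 1)*228) + 23395 = (-15 - 13*228) + 23395 = (-15 - 2964) + 23395 = -2979 + 23395 = 20416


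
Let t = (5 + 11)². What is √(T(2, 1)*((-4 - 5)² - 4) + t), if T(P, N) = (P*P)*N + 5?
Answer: √949 ≈ 30.806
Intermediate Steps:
T(P, N) = 5 + N*P² (T(P, N) = P²*N + 5 = N*P² + 5 = 5 + N*P²)
t = 256 (t = 16² = 256)
√(T(2, 1)*((-4 - 5)² - 4) + t) = √((5 + 1*2²)*((-4 - 5)² - 4) + 256) = √((5 + 1*4)*((-9)² - 4) + 256) = √((5 + 4)*(81 - 4) + 256) = √(9*77 + 256) = √(693 + 256) = √949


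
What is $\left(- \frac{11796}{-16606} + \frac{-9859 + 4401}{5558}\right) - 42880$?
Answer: $- \frac{989420974905}{23074037} \approx -42880.0$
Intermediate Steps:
$\left(- \frac{11796}{-16606} + \frac{-9859 + 4401}{5558}\right) - 42880 = \left(\left(-11796\right) \left(- \frac{1}{16606}\right) - \frac{2729}{2779}\right) - 42880 = \left(\frac{5898}{8303} - \frac{2729}{2779}\right) - 42880 = - \frac{6268345}{23074037} - 42880 = - \frac{989420974905}{23074037}$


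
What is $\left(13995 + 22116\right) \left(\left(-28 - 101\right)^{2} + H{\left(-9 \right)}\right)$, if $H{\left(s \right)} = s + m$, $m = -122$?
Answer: $596192610$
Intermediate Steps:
$H{\left(s \right)} = -122 + s$ ($H{\left(s \right)} = s - 122 = -122 + s$)
$\left(13995 + 22116\right) \left(\left(-28 - 101\right)^{2} + H{\left(-9 \right)}\right) = \left(13995 + 22116\right) \left(\left(-28 - 101\right)^{2} - 131\right) = 36111 \left(\left(-129\right)^{2} - 131\right) = 36111 \left(16641 - 131\right) = 36111 \cdot 16510 = 596192610$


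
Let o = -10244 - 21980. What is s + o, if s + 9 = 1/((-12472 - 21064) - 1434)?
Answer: -1127188011/34970 ≈ -32233.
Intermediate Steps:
s = -314731/34970 (s = -9 + 1/((-12472 - 21064) - 1434) = -9 + 1/(-33536 - 1434) = -9 + 1/(-34970) = -9 - 1/34970 = -314731/34970 ≈ -9.0000)
o = -32224
s + o = -314731/34970 - 32224 = -1127188011/34970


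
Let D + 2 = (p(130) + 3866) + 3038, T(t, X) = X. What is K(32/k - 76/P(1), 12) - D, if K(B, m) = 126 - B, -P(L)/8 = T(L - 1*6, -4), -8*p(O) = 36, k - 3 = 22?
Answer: -1354081/200 ≈ -6770.4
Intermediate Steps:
k = 25 (k = 3 + 22 = 25)
p(O) = -9/2 (p(O) = -⅛*36 = -9/2)
P(L) = 32 (P(L) = -8*(-4) = 32)
D = 13795/2 (D = -2 + ((-9/2 + 3866) + 3038) = -2 + (7723/2 + 3038) = -2 + 13799/2 = 13795/2 ≈ 6897.5)
K(32/k - 76/P(1), 12) - D = (126 - (32/25 - 76/32)) - 1*13795/2 = (126 - (32*(1/25) - 76*1/32)) - 13795/2 = (126 - (32/25 - 19/8)) - 13795/2 = (126 - 1*(-219/200)) - 13795/2 = (126 + 219/200) - 13795/2 = 25419/200 - 13795/2 = -1354081/200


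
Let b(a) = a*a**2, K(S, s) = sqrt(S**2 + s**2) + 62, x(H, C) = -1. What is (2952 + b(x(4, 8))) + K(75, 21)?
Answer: 3013 + 3*sqrt(674) ≈ 3090.9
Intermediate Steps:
K(S, s) = 62 + sqrt(S**2 + s**2)
b(a) = a**3
(2952 + b(x(4, 8))) + K(75, 21) = (2952 + (-1)**3) + (62 + sqrt(75**2 + 21**2)) = (2952 - 1) + (62 + sqrt(5625 + 441)) = 2951 + (62 + sqrt(6066)) = 2951 + (62 + 3*sqrt(674)) = 3013 + 3*sqrt(674)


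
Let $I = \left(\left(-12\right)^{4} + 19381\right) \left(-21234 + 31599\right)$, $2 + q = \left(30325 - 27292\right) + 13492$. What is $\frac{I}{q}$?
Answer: $\frac{415812705}{16523} \approx 25166.0$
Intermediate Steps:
$q = 16523$ ($q = -2 + \left(\left(30325 - 27292\right) + 13492\right) = -2 + \left(3033 + 13492\right) = -2 + 16525 = 16523$)
$I = 415812705$ ($I = \left(20736 + 19381\right) 10365 = 40117 \cdot 10365 = 415812705$)
$\frac{I}{q} = \frac{415812705}{16523}$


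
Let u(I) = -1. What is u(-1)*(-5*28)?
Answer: 140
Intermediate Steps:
u(-1)*(-5*28) = -(-5)*28 = -1*(-140) = 140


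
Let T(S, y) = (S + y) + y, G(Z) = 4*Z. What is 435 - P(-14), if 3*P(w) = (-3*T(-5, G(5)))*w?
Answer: -55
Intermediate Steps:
T(S, y) = S + 2*y
P(w) = -35*w (P(w) = ((-3*(-5 + 2*(4*5)))*w)/3 = ((-3*(-5 + 2*20))*w)/3 = ((-3*(-5 + 40))*w)/3 = ((-3*35)*w)/3 = (-105*w)/3 = -35*w)
435 - P(-14) = 435 - (-35)*(-14) = 435 - 1*490 = 435 - 490 = -55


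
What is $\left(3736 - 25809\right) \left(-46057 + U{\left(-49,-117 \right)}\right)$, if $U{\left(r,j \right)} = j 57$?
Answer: $1163820998$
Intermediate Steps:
$U{\left(r,j \right)} = 57 j$
$\left(3736 - 25809\right) \left(-46057 + U{\left(-49,-117 \right)}\right) = \left(3736 - 25809\right) \left(-46057 + 57 \left(-117\right)\right) = - 22073 \left(-46057 - 6669\right) = \left(-22073\right) \left(-52726\right) = 1163820998$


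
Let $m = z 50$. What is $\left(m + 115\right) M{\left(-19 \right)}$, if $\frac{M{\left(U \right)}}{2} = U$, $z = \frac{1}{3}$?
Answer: $- \frac{15010}{3} \approx -5003.3$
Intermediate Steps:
$z = \frac{1}{3} \approx 0.33333$
$M{\left(U \right)} = 2 U$
$m = \frac{50}{3}$ ($m = \frac{1}{3} \cdot 50 = \frac{50}{3} \approx 16.667$)
$\left(m + 115\right) M{\left(-19 \right)} = \left(\frac{50}{3} + 115\right) 2 \left(-19\right) = \frac{395}{3} \left(-38\right) = - \frac{15010}{3}$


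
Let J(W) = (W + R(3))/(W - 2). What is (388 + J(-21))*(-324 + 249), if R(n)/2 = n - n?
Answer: -670875/23 ≈ -29168.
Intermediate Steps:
R(n) = 0 (R(n) = 2*(n - n) = 2*0 = 0)
J(W) = W/(-2 + W) (J(W) = (W + 0)/(W - 2) = W/(-2 + W))
(388 + J(-21))*(-324 + 249) = (388 - 21/(-2 - 21))*(-324 + 249) = (388 - 21/(-23))*(-75) = (388 - 21*(-1/23))*(-75) = (388 + 21/23)*(-75) = (8945/23)*(-75) = -670875/23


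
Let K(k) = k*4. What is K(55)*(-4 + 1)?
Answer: -660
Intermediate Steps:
K(k) = 4*k
K(55)*(-4 + 1) = (4*55)*(-4 + 1) = 220*(-3) = -660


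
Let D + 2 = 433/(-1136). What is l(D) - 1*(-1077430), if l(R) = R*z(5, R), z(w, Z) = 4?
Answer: 305987415/284 ≈ 1.0774e+6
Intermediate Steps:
D = -2705/1136 (D = -2 + 433/(-1136) = -2 + 433*(-1/1136) = -2 - 433/1136 = -2705/1136 ≈ -2.3812)
l(R) = 4*R (l(R) = R*4 = 4*R)
l(D) - 1*(-1077430) = 4*(-2705/1136) - 1*(-1077430) = -2705/284 + 1077430 = 305987415/284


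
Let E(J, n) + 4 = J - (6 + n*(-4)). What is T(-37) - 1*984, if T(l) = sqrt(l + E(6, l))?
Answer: -984 + 3*I*sqrt(21) ≈ -984.0 + 13.748*I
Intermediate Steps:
E(J, n) = -10 + J + 4*n (E(J, n) = -4 + (J - (6 + n*(-4))) = -4 + (J - (6 - 4*n)) = -4 + (J + (-6 + 4*n)) = -4 + (-6 + J + 4*n) = -10 + J + 4*n)
T(l) = sqrt(-4 + 5*l) (T(l) = sqrt(l + (-10 + 6 + 4*l)) = sqrt(l + (-4 + 4*l)) = sqrt(-4 + 5*l))
T(-37) - 1*984 = sqrt(-4 + 5*(-37)) - 1*984 = sqrt(-4 - 185) - 984 = sqrt(-189) - 984 = 3*I*sqrt(21) - 984 = -984 + 3*I*sqrt(21)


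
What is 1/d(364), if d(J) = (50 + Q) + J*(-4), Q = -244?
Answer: -1/1650 ≈ -0.00060606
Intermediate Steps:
d(J) = -194 - 4*J (d(J) = (50 - 244) + J*(-4) = -194 - 4*J)
1/d(364) = 1/(-194 - 4*364) = 1/(-194 - 1456) = 1/(-1650) = -1/1650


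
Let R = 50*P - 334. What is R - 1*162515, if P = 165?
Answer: -154599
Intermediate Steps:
R = 7916 (R = 50*165 - 334 = 8250 - 334 = 7916)
R - 1*162515 = 7916 - 1*162515 = 7916 - 162515 = -154599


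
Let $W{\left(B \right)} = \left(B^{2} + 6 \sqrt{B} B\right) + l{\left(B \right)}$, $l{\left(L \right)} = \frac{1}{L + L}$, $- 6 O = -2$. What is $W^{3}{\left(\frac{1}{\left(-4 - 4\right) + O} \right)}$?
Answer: $- \frac{1748030918273}{31975752024} - \frac{439369491 i \sqrt{69}}{296071778} \approx -54.667 - 12.327 i$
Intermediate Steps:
$O = \frac{1}{3}$ ($O = \left(- \frac{1}{6}\right) \left(-2\right) = \frac{1}{3} \approx 0.33333$)
$l{\left(L \right)} = \frac{1}{2 L}$
$W{\left(B \right)} = B^{2} + \frac{1}{2 B} + 6 B^{\frac{3}{2}}$ ($W{\left(B \right)} = \left(B^{2} + 6 \sqrt{B} B\right) + \frac{1}{2 B} = \left(B^{2} + 6 B^{\frac{3}{2}}\right) + \frac{1}{2 B} = B^{2} + \frac{1}{2 B} + 6 B^{\frac{3}{2}}$)
$W^{3}{\left(\frac{1}{\left(-4 - 4\right) + O} \right)} = \left(\frac{\frac{1}{2} + \left(\frac{1}{\left(-4 - 4\right) + \frac{1}{3}}\right)^{3} + 6 \left(\frac{1}{\left(-4 - 4\right) + \frac{1}{3}}\right)^{\frac{5}{2}}}{\frac{1}{\left(-4 - 4\right) + \frac{1}{3}}}\right)^{3} = \left(\frac{\frac{1}{2} + \left(\frac{1}{-8 + \frac{1}{3}}\right)^{3} + 6 \left(\frac{1}{-8 + \frac{1}{3}}\right)^{\frac{5}{2}}}{\frac{1}{-8 + \frac{1}{3}}}\right)^{3} = \left(\frac{\frac{1}{2} + \left(\frac{1}{- \frac{23}{3}}\right)^{3} + 6 \left(\frac{1}{- \frac{23}{3}}\right)^{\frac{5}{2}}}{\frac{1}{- \frac{23}{3}}}\right)^{3} = \left(\frac{\frac{1}{2} + \left(- \frac{3}{23}\right)^{3} + 6 \left(- \frac{3}{23}\right)^{\frac{5}{2}}}{- \frac{3}{23}}\right)^{3} = \left(- \frac{23 \left(\frac{1}{2} - \frac{27}{12167} + 6 \frac{9 i \sqrt{69}}{12167}\right)}{3}\right)^{3} = \left(- \frac{23 \left(\frac{1}{2} - \frac{27}{12167} + \frac{54 i \sqrt{69}}{12167}\right)}{3}\right)^{3} = \left(- \frac{23 \left(\frac{12113}{24334} + \frac{54 i \sqrt{69}}{12167}\right)}{3}\right)^{3} = \left(- \frac{12113}{3174} - \frac{18 i \sqrt{69}}{529}\right)^{3}$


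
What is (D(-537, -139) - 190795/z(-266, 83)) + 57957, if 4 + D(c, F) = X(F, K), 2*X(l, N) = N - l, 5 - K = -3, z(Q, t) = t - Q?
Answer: 40120907/698 ≈ 57480.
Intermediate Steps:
K = 8 (K = 5 - 1*(-3) = 5 + 3 = 8)
X(l, N) = N/2 - l/2 (X(l, N) = (N - l)/2 = N/2 - l/2)
D(c, F) = -F/2 (D(c, F) = -4 + ((½)*8 - F/2) = -4 + (4 - F/2) = -F/2)
(D(-537, -139) - 190795/z(-266, 83)) + 57957 = (-½*(-139) - 190795/(83 - 1*(-266))) + 57957 = (139/2 - 190795/(83 + 266)) + 57957 = (139/2 - 190795/349) + 57957 = -333079/698 + 57957 = 40120907/698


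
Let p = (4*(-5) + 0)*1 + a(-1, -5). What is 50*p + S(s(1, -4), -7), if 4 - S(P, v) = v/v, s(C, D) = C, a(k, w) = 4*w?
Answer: -1997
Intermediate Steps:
S(P, v) = 3 (S(P, v) = 4 - v/v = 4 - 1*1 = 4 - 1 = 3)
p = -40 (p = (4*(-5) + 0)*1 + 4*(-5) = (-20 + 0)*1 - 20 = -20*1 - 20 = -20 - 20 = -40)
50*p + S(s(1, -4), -7) = 50*(-40) + 3 = -2000 + 3 = -1997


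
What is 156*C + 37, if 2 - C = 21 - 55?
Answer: 5653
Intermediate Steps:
C = 36 (C = 2 - (21 - 55) = 2 - 1*(-34) = 2 + 34 = 36)
156*C + 37 = 156*36 + 37 = 5616 + 37 = 5653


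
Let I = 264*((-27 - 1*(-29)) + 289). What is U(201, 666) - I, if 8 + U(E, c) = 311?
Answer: -76521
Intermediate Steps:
I = 76824 (I = 264*((-27 + 29) + 289) = 264*(2 + 289) = 264*291 = 76824)
U(E, c) = 303 (U(E, c) = -8 + 311 = 303)
U(201, 666) - I = 303 - 1*76824 = 303 - 76824 = -76521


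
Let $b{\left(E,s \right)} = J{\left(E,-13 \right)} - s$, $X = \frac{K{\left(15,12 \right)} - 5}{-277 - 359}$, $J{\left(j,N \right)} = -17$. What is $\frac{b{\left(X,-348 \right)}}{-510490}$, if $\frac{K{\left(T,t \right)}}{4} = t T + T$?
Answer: $- \frac{331}{510490} \approx -0.0006484$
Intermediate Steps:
$K{\left(T,t \right)} = 4 T + 4 T t$ ($K{\left(T,t \right)} = 4 \left(t T + T\right) = 4 \left(T t + T\right) = 4 \left(T + T t\right) = 4 T + 4 T t$)
$X = - \frac{775}{636}$ ($X = \frac{4 \cdot 15 \left(1 + 12\right) - 5}{-277 - 359} = \frac{4 \cdot 15 \cdot 13 - 5}{-636} = \left(780 - 5\right) \left(- \frac{1}{636}\right) = 775 \left(- \frac{1}{636}\right) = - \frac{775}{636} \approx -1.2186$)
$b{\left(E,s \right)} = -17 - s$
$\frac{b{\left(X,-348 \right)}}{-510490} = \frac{-17 - -348}{-510490} = \left(-17 + 348\right) \left(- \frac{1}{510490}\right) = 331 \left(- \frac{1}{510490}\right) = - \frac{331}{510490}$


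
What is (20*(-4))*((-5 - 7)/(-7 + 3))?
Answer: -240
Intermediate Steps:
(20*(-4))*((-5 - 7)/(-7 + 3)) = -(-960)/(-4) = -(-960)*(-1)/4 = -80*3 = -240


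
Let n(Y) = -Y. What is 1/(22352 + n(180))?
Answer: 1/22172 ≈ 4.5102e-5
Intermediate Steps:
1/(22352 + n(180)) = 1/(22352 - 1*180) = 1/(22352 - 180) = 1/22172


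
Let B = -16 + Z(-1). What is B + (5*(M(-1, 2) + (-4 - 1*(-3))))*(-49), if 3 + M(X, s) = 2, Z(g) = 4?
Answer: 478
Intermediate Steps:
M(X, s) = -1 (M(X, s) = -3 + 2 = -1)
B = -12 (B = -16 + 4 = -12)
B + (5*(M(-1, 2) + (-4 - 1*(-3))))*(-49) = -12 + (5*(-1 + (-4 - 1*(-3))))*(-49) = -12 + (5*(-1 + (-4 + 3)))*(-49) = -12 + (5*(-1 - 1))*(-49) = -12 + (5*(-2))*(-49) = -12 - 10*(-49) = -12 + 490 = 478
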